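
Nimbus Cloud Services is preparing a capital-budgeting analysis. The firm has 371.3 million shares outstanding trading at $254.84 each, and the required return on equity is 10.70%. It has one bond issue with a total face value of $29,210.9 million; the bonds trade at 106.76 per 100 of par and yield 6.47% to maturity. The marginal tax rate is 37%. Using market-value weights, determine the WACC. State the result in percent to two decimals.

9.06%

Market value of equity E = 254.84 × 371.3m = 94622.092m. Market value of debt D = 29210.9m × 106.76/100 = 31185.55684m.
Total capital V = 94622.092 + 31185.55684 = 125807.64884.
Equity: weight = 94622.092/125807.64884 = 0.7521; cost = 10.7%.
Bonds outstanding: weight = 31185.55684/125807.64884 = 0.2479; after-tax cost = 6.47% × (1 − 37%) = 4.0761%.
WACC = 0.7521 × 10.7000% + 0.2479 × 4.0761% = 9.0580%.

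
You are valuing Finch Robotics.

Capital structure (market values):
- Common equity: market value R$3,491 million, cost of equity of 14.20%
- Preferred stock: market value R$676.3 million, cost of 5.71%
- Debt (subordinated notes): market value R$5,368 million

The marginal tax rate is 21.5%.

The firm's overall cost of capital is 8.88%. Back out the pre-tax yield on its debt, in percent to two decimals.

Total capital V = 3491 + 676.3 + 5368 = 9535.3.
Equity weight = 3491/9535.3 = 0.3661.
Preferred weight = 676.3/9535.3 = 0.0709.
Subordinated notes weight = 5368/9535.3 = 0.5630.
Equity contribution = 0.3661 × 14.2% = 5.1988%.
Preferred contribution = 0.0709 × 5.71% = 0.4050%.
Remaining for debt = 8.88% − 5.6038% = 3.2762%.
Rd × (1 − 21.5%) × 0.5630 = 3.2762%  ⇒  Rd = 7.4135%.

7.41%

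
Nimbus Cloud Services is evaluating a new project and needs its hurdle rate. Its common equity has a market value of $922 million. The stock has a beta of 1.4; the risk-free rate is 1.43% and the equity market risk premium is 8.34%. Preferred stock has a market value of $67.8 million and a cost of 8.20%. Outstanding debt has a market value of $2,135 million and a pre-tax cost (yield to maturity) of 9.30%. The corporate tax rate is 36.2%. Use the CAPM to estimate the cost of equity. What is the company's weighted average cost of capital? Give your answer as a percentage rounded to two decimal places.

Cost of equity via CAPM: Re = 1.43% + 1.4 × 8.34% = 13.1060%.
Total capital V = 922 + 67.8 + 2135 = 3124.8.
Equity: weight = 922/3124.8 = 0.2951; cost = 13.106%.
Preferred: weight = 67.8/3124.8 = 0.0217; cost = 8.2%.
Debt: weight = 2135/3124.8 = 0.6832; after-tax cost = 9.3% × (1 − 36.2%) = 5.9334%.
WACC = 0.2951 × 13.1060% + 0.0217 × 8.2000% + 0.6832 × 5.9334% = 8.0989%.

8.10%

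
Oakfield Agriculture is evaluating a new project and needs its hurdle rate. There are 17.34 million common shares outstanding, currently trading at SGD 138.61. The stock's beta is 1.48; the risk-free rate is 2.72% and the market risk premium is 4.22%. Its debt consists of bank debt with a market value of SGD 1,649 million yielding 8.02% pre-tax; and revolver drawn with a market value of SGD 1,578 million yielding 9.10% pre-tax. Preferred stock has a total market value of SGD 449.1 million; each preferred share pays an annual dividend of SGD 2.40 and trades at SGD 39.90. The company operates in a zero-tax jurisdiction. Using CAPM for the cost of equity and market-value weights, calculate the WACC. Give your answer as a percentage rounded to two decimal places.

8.53%

Cost of equity via CAPM: Re = 2.72% + 1.48 × 4.22% = 8.9656%.
Cost of preferred: Rp = 2.4 / 39.9 = 6.0150%.
Market value of equity E = 138.61 × 17.34m = 2403.4974m.
Total capital V = 2403.4974 + 449.1 + 1649 + 1578 = 6079.5974.
Equity: weight = 2403.4974/6079.5974 = 0.3953; cost = 8.9656%.
Preferred: weight = 449.1/6079.5974 = 0.0739; cost = 6.015%.
Bank debt: weight = 1649/6079.5974 = 0.2712; after-tax cost = 8.02% × (1 − 0%) = 8.0200%.
Revolver drawn: weight = 1578/6079.5974 = 0.2596; after-tax cost = 9.1% × (1 − 0%) = 9.1000%.
WACC = 0.3953 × 8.9656% + 0.0739 × 6.0150% + 0.2712 × 8.0200% + 0.2596 × 9.1000% = 8.5260%.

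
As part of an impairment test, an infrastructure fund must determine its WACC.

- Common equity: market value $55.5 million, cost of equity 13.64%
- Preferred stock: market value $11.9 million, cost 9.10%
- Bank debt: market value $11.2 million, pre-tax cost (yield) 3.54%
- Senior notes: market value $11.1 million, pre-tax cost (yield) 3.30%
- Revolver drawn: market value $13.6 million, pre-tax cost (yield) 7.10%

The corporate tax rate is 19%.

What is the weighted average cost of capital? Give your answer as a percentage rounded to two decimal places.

Total capital V = 55.5 + 11.9 + 11.2 + 11.1 + 13.6 = 103.3.
Equity: weight = 55.5/103.3 = 0.5373; cost = 13.64%.
Preferred: weight = 11.9/103.3 = 0.1152; cost = 9.1%.
Bank debt: weight = 11.2/103.3 = 0.1084; after-tax cost = 3.54% × (1 − 19%) = 2.8674%.
Senior notes: weight = 11.1/103.3 = 0.1075; after-tax cost = 3.3% × (1 − 19%) = 2.6730%.
Revolver drawn: weight = 13.6/103.3 = 0.1317; after-tax cost = 7.1% × (1 − 19%) = 5.7510%.
WACC = 0.5373 × 13.6400% + 0.1152 × 9.1000% + 0.1084 × 2.8674% + 0.1075 × 2.6730% + 0.1317 × 5.7510% = 9.7319%.

9.73%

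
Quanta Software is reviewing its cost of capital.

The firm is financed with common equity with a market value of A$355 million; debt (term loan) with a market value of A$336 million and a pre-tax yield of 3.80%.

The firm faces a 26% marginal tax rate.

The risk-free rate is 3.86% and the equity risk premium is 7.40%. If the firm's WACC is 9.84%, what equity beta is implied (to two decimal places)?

Total capital V = 355 + 336 = 691.
Equity weight = 355/691 = 0.5137.
Term loan weight = 336/691 = 0.4863.
Debt contribution = 0.4863 × 3.8% × (1 − 26%) = 1.3673%.
Required equity contribution = 9.84% − 1.3673% = 8.4727%  ⇒  Re = 16.4919%.
CAPM: 16.4919% = 3.86% + β × 7.4%  ⇒  β = 1.7070.

1.71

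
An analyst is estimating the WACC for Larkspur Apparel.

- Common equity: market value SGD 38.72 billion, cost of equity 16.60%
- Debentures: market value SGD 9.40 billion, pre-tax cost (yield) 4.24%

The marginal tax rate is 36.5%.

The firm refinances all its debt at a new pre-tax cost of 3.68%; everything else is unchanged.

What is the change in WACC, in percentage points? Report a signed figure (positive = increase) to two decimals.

-0.07 pp

Current WACC:
Total capital V = 38.72 + 9.4 = 48.12.
Equity: weight = 38.72/48.12 = 0.8047; cost = 16.6%.
Debentures: weight = 9.4/48.12 = 0.1953; after-tax cost = 4.24% × (1 − 36.5%) = 2.6924%.
WACC = 0.8047 × 16.6000% + 0.1953 × 2.6924% = 13.8832%.
After the change:
Total capital V = 38.72 + 9.4 = 48.12.
Equity: weight = 38.72/48.12 = 0.8047; cost = 16.6%.
Debentures: weight = 9.4/48.12 = 0.1953; after-tax cost = 3.68% × (1 − 36.5%) = 2.3368%.
WACC = 0.8047 × 16.6000% + 0.1953 × 2.3368% = 13.8138%.
Change in WACC = 13.8138% − 13.8832% = -0.0695 pp.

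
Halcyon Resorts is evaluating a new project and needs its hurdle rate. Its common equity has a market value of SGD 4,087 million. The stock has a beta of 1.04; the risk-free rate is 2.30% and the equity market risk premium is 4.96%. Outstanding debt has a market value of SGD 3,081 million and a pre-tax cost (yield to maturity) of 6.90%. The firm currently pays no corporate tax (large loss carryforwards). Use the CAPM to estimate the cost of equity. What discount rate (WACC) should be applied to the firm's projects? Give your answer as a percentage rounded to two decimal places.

7.22%

Cost of equity via CAPM: Re = 2.3% + 1.04 × 4.96% = 7.4584%.
Total capital V = 4087 + 3081 = 7168.
Equity: weight = 4087/7168 = 0.5702; cost = 7.4584%.
Debt: weight = 3081/7168 = 0.4298; after-tax cost = 6.9% × (1 − 0%) = 6.9000%.
WACC = 0.5702 × 7.4584% + 0.4298 × 6.9000% = 7.2184%.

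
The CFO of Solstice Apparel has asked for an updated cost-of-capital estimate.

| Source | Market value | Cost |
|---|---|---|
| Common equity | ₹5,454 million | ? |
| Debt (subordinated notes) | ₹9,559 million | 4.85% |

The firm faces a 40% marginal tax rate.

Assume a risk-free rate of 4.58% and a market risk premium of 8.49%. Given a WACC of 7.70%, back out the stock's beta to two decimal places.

Total capital V = 5454 + 9559 = 15013.
Equity weight = 5454/15013 = 0.3633.
Subordinated notes weight = 9559/15013 = 0.6367.
Debt contribution = 0.6367 × 4.85% × (1 − 40%) = 1.8528%.
Required equity contribution = 7.7% − 1.8528% = 5.8472%  ⇒  Re = 16.0952%.
CAPM: 16.0952% = 4.58% + β × 8.49%  ⇒  β = 1.3563.

1.36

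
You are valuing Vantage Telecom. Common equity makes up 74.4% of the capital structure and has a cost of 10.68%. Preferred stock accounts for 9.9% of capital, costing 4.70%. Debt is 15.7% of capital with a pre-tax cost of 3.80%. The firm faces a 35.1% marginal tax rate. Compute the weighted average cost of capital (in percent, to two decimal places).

8.80%

After-tax cost of debt = 3.8% × (1 − 35.1%) = 2.4662%.
WACC = 0.744 × 10.6800% + 0.099 × 4.7000% + 0.157 × 2.4662% = 8.7984%.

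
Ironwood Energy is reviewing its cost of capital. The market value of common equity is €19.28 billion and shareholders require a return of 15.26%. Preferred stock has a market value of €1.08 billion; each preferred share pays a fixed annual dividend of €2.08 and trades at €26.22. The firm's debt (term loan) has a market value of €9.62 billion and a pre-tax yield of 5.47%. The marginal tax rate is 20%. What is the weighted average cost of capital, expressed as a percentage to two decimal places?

11.50%

Cost of preferred: Rp = 2.08 / 26.22 = 7.9329%.
Total capital V = 19.28 + 1.08 + 9.62 = 29.98.
Equity: weight = 19.28/29.98 = 0.6431; cost = 15.26%.
Preferred: weight = 1.08/29.98 = 0.0360; cost = 7.9329%.
Term loan: weight = 9.62/29.98 = 0.3209; after-tax cost = 5.47% × (1 − 20%) = 4.3760%.
WACC = 0.6431 × 15.2600% + 0.0360 × 7.9329% + 0.3209 × 4.3760% = 11.5036%.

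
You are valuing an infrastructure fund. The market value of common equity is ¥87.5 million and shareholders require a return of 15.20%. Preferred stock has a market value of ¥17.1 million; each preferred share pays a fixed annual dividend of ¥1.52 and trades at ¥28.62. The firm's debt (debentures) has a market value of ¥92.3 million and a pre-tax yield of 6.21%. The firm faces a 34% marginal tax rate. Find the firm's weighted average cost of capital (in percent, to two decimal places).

Cost of preferred: Rp = 1.52 / 28.62 = 5.3110%.
Total capital V = 87.5 + 17.1 + 92.3 = 196.9.
Equity: weight = 87.5/196.9 = 0.4444; cost = 15.2%.
Preferred: weight = 17.1/196.9 = 0.0868; cost = 5.311%.
Debentures: weight = 92.3/196.9 = 0.4688; after-tax cost = 6.21% × (1 − 34%) = 4.0986%.
WACC = 0.4444 × 15.2000% + 0.0868 × 5.3110% + 0.4688 × 4.0986% = 9.1372%.

9.14%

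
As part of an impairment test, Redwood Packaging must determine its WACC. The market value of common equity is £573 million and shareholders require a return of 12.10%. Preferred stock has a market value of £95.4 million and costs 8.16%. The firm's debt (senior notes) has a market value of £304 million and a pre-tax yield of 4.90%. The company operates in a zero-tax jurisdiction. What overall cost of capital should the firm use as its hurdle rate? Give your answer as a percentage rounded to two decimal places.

Total capital V = 573 + 95.4 + 304 = 972.4.
Equity: weight = 573/972.4 = 0.5893; cost = 12.1%.
Preferred: weight = 95.4/972.4 = 0.0981; cost = 8.16%.
Senior notes: weight = 304/972.4 = 0.3126; after-tax cost = 4.9% × (1 − 0%) = 4.9000%.
WACC = 0.5893 × 12.1000% + 0.0981 × 8.1600% + 0.3126 × 4.9000% = 9.4625%.

9.46%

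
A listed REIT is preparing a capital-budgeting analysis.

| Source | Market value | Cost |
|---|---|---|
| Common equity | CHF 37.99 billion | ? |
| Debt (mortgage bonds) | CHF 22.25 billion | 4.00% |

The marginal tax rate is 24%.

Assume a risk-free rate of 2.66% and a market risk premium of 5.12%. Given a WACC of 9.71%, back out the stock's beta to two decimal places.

2.14

Total capital V = 37.99 + 22.25 = 60.24.
Equity weight = 37.99/60.24 = 0.6306.
Mortgage bonds weight = 22.25/60.24 = 0.3694.
Debt contribution = 0.3694 × 4% × (1 − 24%) = 1.1228%.
Required equity contribution = 9.71% − 1.1228% = 8.5872%  ⇒  Re = 13.6165%.
CAPM: 13.6165% = 2.66% + β × 5.12%  ⇒  β = 2.1399.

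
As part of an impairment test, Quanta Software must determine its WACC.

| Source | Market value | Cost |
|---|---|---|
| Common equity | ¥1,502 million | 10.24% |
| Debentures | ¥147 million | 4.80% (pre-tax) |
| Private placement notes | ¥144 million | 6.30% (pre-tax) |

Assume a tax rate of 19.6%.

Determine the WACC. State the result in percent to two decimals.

Total capital V = 1502 + 147 + 144 = 1793.
Equity: weight = 1502/1793 = 0.8377; cost = 10.24%.
Debentures: weight = 147/1793 = 0.0820; after-tax cost = 4.8% × (1 − 19.6%) = 3.8592%.
Private placement notes: weight = 144/1793 = 0.0803; after-tax cost = 6.3% × (1 − 19.6%) = 5.0652%.
WACC = 0.8377 × 10.2400% + 0.0820 × 3.8592% + 0.0803 × 5.0652% = 9.3013%.

9.30%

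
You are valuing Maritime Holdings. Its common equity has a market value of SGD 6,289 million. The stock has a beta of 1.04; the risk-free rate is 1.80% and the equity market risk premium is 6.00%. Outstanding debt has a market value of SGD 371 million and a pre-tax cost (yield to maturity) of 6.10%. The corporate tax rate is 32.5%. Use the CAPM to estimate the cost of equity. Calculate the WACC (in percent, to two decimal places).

7.82%

Cost of equity via CAPM: Re = 1.8% + 1.04 × 6.0% = 8.0400%.
Total capital V = 6289 + 371 = 6660.
Equity: weight = 6289/6660 = 0.9443; cost = 8.04%.
Debt: weight = 371/6660 = 0.0557; after-tax cost = 6.1% × (1 − 32.5%) = 4.1175%.
WACC = 0.9443 × 8.0400% + 0.0557 × 4.1175% = 7.8215%.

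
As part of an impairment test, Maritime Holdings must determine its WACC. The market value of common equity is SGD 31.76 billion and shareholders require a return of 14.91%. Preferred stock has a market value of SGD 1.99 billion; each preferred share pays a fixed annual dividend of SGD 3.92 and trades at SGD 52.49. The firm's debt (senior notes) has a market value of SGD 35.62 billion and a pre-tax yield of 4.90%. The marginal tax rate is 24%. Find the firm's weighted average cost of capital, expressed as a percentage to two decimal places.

Cost of preferred: Rp = 3.92 / 52.49 = 7.4681%.
Total capital V = 31.76 + 1.99 + 35.62 = 69.37.
Equity: weight = 31.76/69.37 = 0.4578; cost = 14.91%.
Preferred: weight = 1.99/69.37 = 0.0287; cost = 7.4681%.
Senior notes: weight = 35.62/69.37 = 0.5135; after-tax cost = 4.9% × (1 − 24%) = 3.7240%.
WACC = 0.4578 × 14.9100% + 0.0287 × 7.4681% + 0.5135 × 3.7240% = 8.9527%.

8.95%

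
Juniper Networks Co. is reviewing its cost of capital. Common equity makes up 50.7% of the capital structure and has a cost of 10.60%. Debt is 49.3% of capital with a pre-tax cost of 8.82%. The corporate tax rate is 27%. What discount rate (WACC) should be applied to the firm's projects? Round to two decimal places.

After-tax cost of debt = 8.82% × (1 − 27%) = 6.4386%.
WACC = 0.507 × 10.6000% + 0.493 × 6.4386% = 8.5484%.

8.55%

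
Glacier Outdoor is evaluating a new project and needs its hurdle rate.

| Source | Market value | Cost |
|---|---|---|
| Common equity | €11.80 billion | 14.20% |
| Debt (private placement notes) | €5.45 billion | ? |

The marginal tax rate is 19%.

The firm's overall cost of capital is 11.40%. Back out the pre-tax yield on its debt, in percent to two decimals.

6.59%

Total capital V = 11.8 + 5.45 = 17.25.
Equity weight = 11.8/17.25 = 0.6841.
Private placement notes weight = 5.45/17.25 = 0.3159.
Equity contribution = 0.6841 × 14.2% = 9.7136%.
Remaining for debt = 11.4% − 9.7136% = 1.6864%.
Rd × (1 − 19%) × 0.3159 = 1.6864%  ⇒  Rd = 6.5896%.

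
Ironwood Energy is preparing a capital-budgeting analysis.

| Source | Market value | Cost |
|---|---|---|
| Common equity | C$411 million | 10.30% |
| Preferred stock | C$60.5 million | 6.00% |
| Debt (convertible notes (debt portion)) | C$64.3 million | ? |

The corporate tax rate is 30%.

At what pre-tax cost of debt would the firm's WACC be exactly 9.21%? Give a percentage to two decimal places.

7.52%

Total capital V = 411 + 60.5 + 64.3 = 535.8.
Equity weight = 411/535.8 = 0.7671.
Preferred weight = 60.5/535.8 = 0.1129.
Convertible notes (debt portion) weight = 64.3/535.8 = 0.1200.
Equity contribution = 0.7671 × 10.3% = 7.9009%.
Preferred contribution = 0.1129 × 6% = 0.6775%.
Remaining for debt = 9.21% − 8.5784% = 0.6316%.
Rd × (1 − 30%) × 0.1200 = 0.6316%  ⇒  Rd = 7.5187%.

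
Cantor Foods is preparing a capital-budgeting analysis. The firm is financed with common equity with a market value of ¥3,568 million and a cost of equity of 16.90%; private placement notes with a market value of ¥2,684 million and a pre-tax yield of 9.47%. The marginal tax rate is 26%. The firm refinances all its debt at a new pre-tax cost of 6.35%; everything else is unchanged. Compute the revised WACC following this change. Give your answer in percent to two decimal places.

After the change:
Total capital V = 3568 + 2684 = 6252.
Equity: weight = 3568/6252 = 0.5707; cost = 16.9%.
Private placement notes: weight = 2684/6252 = 0.4293; after-tax cost = 6.35% × (1 − 26%) = 4.6990%.
WACC = 0.5707 × 16.9000% + 0.4293 × 4.6990% = 11.6621%.

11.66%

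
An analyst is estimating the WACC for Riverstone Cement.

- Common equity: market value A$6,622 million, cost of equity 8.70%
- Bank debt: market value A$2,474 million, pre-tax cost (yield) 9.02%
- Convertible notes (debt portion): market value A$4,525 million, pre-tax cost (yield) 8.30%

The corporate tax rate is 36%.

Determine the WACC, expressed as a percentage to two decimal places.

7.04%

Total capital V = 6622 + 2474 + 4525 = 13621.
Equity: weight = 6622/13621 = 0.4862; cost = 8.7%.
Bank debt: weight = 2474/13621 = 0.1816; after-tax cost = 9.02% × (1 − 36%) = 5.7728%.
Convertible notes (debt portion): weight = 4525/13621 = 0.3322; after-tax cost = 8.3% × (1 − 36%) = 5.3120%.
WACC = 0.4862 × 8.7000% + 0.1816 × 5.7728% + 0.3322 × 5.3120% = 7.0428%.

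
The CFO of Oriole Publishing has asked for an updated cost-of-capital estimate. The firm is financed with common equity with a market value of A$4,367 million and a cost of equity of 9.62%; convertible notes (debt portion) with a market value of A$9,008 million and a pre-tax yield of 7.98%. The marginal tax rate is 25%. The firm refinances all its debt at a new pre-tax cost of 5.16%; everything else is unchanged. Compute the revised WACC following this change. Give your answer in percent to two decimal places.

After the change:
Total capital V = 4367 + 9008 = 13375.
Equity: weight = 4367/13375 = 0.3265; cost = 9.62%.
Convertible notes (debt portion): weight = 9008/13375 = 0.6735; after-tax cost = 5.16% × (1 − 25%) = 3.8700%.
WACC = 0.3265 × 9.6200% + 0.6735 × 3.8700% = 5.7474%.

5.75%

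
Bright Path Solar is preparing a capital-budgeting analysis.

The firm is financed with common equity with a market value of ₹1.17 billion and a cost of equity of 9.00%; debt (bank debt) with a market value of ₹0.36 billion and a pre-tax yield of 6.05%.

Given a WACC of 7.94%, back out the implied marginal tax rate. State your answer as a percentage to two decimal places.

25.70%

Total capital V = 1.17 + 0.36 = 1.53.
Equity weight = 1.17/1.53 = 0.7647.
Bank debt weight = 0.36/1.53 = 0.2353.
Equity contribution = 0.7647 × 9% = 6.8824%.
Debt contribution must be 7.94% − 6.8824% = 1.0576%.
0.2353 × 6.05% × (1 − T) = 1.0576%  ⇒  (1 − T) = 0.7430.
T = 25.7025%.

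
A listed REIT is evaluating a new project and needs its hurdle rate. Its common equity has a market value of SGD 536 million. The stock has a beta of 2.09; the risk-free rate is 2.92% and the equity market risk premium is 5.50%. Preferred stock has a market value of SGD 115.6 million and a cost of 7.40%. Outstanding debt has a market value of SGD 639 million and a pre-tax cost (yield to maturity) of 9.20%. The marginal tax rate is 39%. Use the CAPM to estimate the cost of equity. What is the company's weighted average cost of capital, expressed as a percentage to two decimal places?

9.43%

Cost of equity via CAPM: Re = 2.92% + 2.09 × 5.5% = 14.4150%.
Total capital V = 536 + 115.6 + 639 = 1290.6.
Equity: weight = 536/1290.6 = 0.4153; cost = 14.415%.
Preferred: weight = 115.6/1290.6 = 0.0896; cost = 7.4%.
Debt: weight = 639/1290.6 = 0.4951; after-tax cost = 9.2% × (1 − 39%) = 5.6120%.
WACC = 0.4153 × 14.4150% + 0.0896 × 7.4000% + 0.4951 × 5.6120% = 9.4281%.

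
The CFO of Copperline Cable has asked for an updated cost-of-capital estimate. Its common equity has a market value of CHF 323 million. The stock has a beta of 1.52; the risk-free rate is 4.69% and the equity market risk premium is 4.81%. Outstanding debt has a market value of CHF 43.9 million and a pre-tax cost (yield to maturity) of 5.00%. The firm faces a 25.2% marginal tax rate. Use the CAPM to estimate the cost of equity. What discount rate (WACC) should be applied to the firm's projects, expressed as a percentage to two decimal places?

11.01%

Cost of equity via CAPM: Re = 4.69% + 1.52 × 4.81% = 12.0012%.
Total capital V = 323 + 43.9 = 366.9.
Equity: weight = 323/366.9 = 0.8803; cost = 12.0012%.
Debt: weight = 43.9/366.9 = 0.1197; after-tax cost = 5% × (1 − 25.2%) = 3.7400%.
WACC = 0.8803 × 12.0012% + 0.1197 × 3.7400% = 11.0127%.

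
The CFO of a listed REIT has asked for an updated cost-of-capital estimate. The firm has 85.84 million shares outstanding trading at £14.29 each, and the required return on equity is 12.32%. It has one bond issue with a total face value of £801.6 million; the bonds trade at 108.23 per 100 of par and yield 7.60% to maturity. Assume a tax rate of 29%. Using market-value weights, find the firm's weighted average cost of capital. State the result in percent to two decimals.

9.45%

Market value of equity E = 14.29 × 85.84m = 1226.6536m. Market value of debt D = 801.6m × 108.23/100 = 867.57168m.
Total capital V = 1226.6536 + 867.57168 = 2094.22528.
Equity: weight = 1226.6536/2094.22528 = 0.5857; cost = 12.32%.
Bonds outstanding: weight = 867.57168/2094.22528 = 0.4143; after-tax cost = 7.6% × (1 − 29%) = 5.3960%.
WACC = 0.5857 × 12.3200% + 0.4143 × 5.3960% = 9.4516%.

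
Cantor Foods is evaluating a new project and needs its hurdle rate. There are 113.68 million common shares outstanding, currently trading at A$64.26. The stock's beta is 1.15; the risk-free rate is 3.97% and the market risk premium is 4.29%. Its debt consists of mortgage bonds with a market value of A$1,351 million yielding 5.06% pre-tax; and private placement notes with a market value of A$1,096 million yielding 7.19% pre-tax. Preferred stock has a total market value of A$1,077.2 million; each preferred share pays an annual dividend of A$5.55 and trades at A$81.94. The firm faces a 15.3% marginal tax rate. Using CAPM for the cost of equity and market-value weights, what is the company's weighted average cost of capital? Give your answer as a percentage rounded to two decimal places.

Cost of equity via CAPM: Re = 3.97% + 1.15 × 4.29% = 8.9035%.
Cost of preferred: Rp = 5.55 / 81.94 = 6.7732%.
Market value of equity E = 64.26 × 113.68m = 7305.0768m.
Total capital V = 7305.0768 + 1077.2 + 1351 + 1096 = 10829.2768.
Equity: weight = 7305.0768/10829.2768 = 0.6746; cost = 8.9035%.
Preferred: weight = 1077.2/10829.2768 = 0.0995; cost = 6.7732%.
Mortgage bonds: weight = 1351/10829.2768 = 0.1248; after-tax cost = 5.06% × (1 − 15.3%) = 4.2858%.
Private placement notes: weight = 1096/10829.2768 = 0.1012; after-tax cost = 7.19% × (1 − 15.3%) = 6.0899%.
WACC = 0.6746 × 8.9035% + 0.0995 × 6.7732% + 0.1248 × 4.2858% + 0.1012 × 6.0899% = 7.8308%.

7.83%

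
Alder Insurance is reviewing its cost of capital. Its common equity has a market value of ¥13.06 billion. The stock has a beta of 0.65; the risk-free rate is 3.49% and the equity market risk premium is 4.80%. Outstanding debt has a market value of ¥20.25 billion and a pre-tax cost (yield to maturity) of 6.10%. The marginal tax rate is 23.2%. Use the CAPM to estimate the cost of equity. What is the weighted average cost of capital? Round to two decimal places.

5.44%

Cost of equity via CAPM: Re = 3.49% + 0.65 × 4.8% = 6.6100%.
Total capital V = 13.06 + 20.25 = 33.31.
Equity: weight = 13.06/33.31 = 0.3921; cost = 6.61%.
Debt: weight = 20.25/33.31 = 0.6079; after-tax cost = 6.1% × (1 − 23.2%) = 4.6848%.
WACC = 0.3921 × 6.6100% + 0.6079 × 4.6848% = 5.4396%.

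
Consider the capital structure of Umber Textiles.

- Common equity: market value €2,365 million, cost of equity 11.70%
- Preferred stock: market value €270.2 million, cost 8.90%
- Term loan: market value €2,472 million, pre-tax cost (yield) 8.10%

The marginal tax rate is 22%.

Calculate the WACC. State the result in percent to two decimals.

Total capital V = 2365 + 270.2 + 2472 = 5107.2.
Equity: weight = 2365/5107.2 = 0.4631; cost = 11.7%.
Preferred: weight = 270.2/5107.2 = 0.0529; cost = 8.9%.
Term loan: weight = 2472/5107.2 = 0.4840; after-tax cost = 8.1% × (1 − 22%) = 6.3180%.
WACC = 0.4631 × 11.7000% + 0.0529 × 8.9000% + 0.4840 × 6.3180% = 8.9469%.

8.95%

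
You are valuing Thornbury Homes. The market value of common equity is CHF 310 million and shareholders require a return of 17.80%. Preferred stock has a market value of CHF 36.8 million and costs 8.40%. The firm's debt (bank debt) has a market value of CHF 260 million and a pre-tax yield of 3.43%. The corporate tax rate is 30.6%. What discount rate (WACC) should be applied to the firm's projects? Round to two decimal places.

Total capital V = 310 + 36.8 + 260 = 606.8.
Equity: weight = 310/606.8 = 0.5109; cost = 17.8%.
Preferred: weight = 36.8/606.8 = 0.0606; cost = 8.4%.
Bank debt: weight = 260/606.8 = 0.4285; after-tax cost = 3.43% × (1 − 30.6%) = 2.3804%.
WACC = 0.5109 × 17.8000% + 0.0606 × 8.4000% + 0.4285 × 2.3804% = 10.6230%.

10.62%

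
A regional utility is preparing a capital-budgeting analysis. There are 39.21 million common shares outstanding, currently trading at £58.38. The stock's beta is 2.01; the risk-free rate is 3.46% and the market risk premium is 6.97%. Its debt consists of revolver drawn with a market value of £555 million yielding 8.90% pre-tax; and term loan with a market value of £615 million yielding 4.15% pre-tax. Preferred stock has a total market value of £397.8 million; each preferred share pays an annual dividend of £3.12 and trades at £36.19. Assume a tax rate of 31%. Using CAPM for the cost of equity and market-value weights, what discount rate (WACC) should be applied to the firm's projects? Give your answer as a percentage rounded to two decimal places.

Cost of equity via CAPM: Re = 3.46% + 2.01 × 6.97% = 17.4697%.
Cost of preferred: Rp = 3.12 / 36.19 = 8.6212%.
Market value of equity E = 58.38 × 39.21m = 2289.0798m.
Total capital V = 2289.0798 + 397.8 + 555 + 615 = 3856.8798.
Equity: weight = 2289.0798/3856.8798 = 0.5935; cost = 17.4697%.
Preferred: weight = 397.8/3856.8798 = 0.1031; cost = 8.6212%.
Revolver drawn: weight = 555/3856.8798 = 0.1439; after-tax cost = 8.9% × (1 − 31%) = 6.1410%.
Term loan: weight = 615/3856.8798 = 0.1595; after-tax cost = 4.15% × (1 − 31%) = 2.8635%.
WACC = 0.5935 × 17.4697% + 0.1031 × 8.6212% + 0.1439 × 6.1410% + 0.1595 × 2.8635% = 12.5978%.

12.60%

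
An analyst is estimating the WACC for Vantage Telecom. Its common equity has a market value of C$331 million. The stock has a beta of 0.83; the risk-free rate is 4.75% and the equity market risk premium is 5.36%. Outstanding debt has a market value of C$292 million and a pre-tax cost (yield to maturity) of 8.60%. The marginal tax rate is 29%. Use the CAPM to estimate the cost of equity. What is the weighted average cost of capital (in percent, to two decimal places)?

Cost of equity via CAPM: Re = 4.75% + 0.83 × 5.36% = 9.1988%.
Total capital V = 331 + 292 = 623.
Equity: weight = 331/623 = 0.5313; cost = 9.1988%.
Debt: weight = 292/623 = 0.4687; after-tax cost = 8.6% × (1 − 29%) = 6.1060%.
WACC = 0.5313 × 9.1988% + 0.4687 × 6.1060% = 7.7492%.

7.75%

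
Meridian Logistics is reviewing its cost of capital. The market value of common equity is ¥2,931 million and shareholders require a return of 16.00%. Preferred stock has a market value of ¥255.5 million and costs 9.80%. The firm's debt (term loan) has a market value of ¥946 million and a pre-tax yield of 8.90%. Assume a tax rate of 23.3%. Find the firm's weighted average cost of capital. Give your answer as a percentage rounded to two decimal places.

Total capital V = 2931 + 255.5 + 946 = 4132.5.
Equity: weight = 2931/4132.5 = 0.7093; cost = 16%.
Preferred: weight = 255.5/4132.5 = 0.0618; cost = 9.8%.
Term loan: weight = 946/4132.5 = 0.2289; after-tax cost = 8.9% × (1 − 23.3%) = 6.8263%.
WACC = 0.7093 × 16.0000% + 0.0618 × 9.8000% + 0.2289 × 6.8263% = 13.5167%.

13.52%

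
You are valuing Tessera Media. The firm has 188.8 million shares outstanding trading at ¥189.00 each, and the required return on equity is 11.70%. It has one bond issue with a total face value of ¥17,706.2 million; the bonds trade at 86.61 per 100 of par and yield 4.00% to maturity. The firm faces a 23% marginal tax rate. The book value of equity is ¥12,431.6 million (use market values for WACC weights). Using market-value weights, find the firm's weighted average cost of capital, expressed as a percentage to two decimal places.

9.11%

Market value of equity E = 189.0 × 188.8m = 35683.2m. Market value of debt D = 17706.2m × 86.61/100 = 15335.33982m.
Total capital V = 35683.2 + 15335.33982 = 51018.53982.
Equity: weight = 35683.2/51018.53982 = 0.6994; cost = 11.7%.
Bonds outstanding: weight = 15335.33982/51018.53982 = 0.3006; after-tax cost = 4% × (1 − 23%) = 3.0800%.
WACC = 0.6994 × 11.7000% + 0.3006 × 3.0800% = 9.1090%.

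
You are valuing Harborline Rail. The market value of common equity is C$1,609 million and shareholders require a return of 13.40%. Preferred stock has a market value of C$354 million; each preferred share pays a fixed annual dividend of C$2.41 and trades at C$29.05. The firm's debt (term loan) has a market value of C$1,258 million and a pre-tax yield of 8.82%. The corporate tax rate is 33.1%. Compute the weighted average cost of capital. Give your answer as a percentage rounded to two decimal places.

9.91%

Cost of preferred: Rp = 2.41 / 29.05 = 8.2960%.
Total capital V = 1609 + 354 + 1258 = 3221.
Equity: weight = 1609/3221 = 0.4995; cost = 13.4%.
Preferred: weight = 354/3221 = 0.1099; cost = 8.296%.
Term loan: weight = 1258/3221 = 0.3906; after-tax cost = 8.82% × (1 − 33.1%) = 5.9006%.
WACC = 0.4995 × 13.4000% + 0.1099 × 8.2960% + 0.3906 × 5.9006% = 9.9101%.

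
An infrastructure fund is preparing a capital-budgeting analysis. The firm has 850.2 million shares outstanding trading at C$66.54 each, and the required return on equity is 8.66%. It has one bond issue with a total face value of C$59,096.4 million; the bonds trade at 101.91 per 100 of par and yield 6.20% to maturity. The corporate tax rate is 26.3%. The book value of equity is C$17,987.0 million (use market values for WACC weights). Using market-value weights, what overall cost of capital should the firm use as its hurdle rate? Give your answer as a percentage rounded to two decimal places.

6.55%

Market value of equity E = 66.54 × 850.2m = 56572.308m. Market value of debt D = 59096.4m × 101.91/100 = 60225.14124m.
Total capital V = 56572.308 + 60225.14124 = 116797.44924.
Equity: weight = 56572.308/116797.44924 = 0.4844; cost = 8.66%.
Bonds outstanding: weight = 60225.14124/116797.44924 = 0.5156; after-tax cost = 6.2% × (1 − 26.3%) = 4.5694%.
WACC = 0.4844 × 8.6600% + 0.5156 × 4.5694% = 6.5507%.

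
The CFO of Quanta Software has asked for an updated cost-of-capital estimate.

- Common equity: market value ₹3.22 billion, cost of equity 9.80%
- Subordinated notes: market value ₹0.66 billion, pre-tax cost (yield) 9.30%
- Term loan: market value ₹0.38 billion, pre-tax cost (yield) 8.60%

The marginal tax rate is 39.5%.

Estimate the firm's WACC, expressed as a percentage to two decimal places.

8.74%

Total capital V = 3.22 + 0.66 + 0.38 = 4.26.
Equity: weight = 3.22/4.26 = 0.7559; cost = 9.8%.
Subordinated notes: weight = 0.66/4.26 = 0.1549; after-tax cost = 9.3% × (1 − 39.5%) = 5.6265%.
Term loan: weight = 0.38/4.26 = 0.0892; after-tax cost = 8.6% × (1 − 39.5%) = 5.2030%.
WACC = 0.7559 × 9.8000% + 0.1549 × 5.6265% + 0.0892 × 5.2030% = 8.7433%.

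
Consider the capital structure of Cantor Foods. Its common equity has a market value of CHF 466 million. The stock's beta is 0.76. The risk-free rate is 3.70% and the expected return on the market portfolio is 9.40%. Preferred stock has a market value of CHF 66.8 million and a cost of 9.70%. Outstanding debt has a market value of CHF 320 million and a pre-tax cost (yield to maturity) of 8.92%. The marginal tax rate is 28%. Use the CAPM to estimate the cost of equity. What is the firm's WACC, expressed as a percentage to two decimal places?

Market risk premium = 9.4% − 3.7% = 5.7%.
Cost of equity via CAPM: Re = 3.7% + 0.76 × 5.7% = 8.0320%.
Total capital V = 466 + 66.8 + 320 = 852.8.
Equity: weight = 466/852.8 = 0.5464; cost = 8.032%.
Preferred: weight = 66.8/852.8 = 0.0783; cost = 9.7%.
Debt: weight = 320/852.8 = 0.3752; after-tax cost = 8.92% × (1 − 28%) = 6.4224%.
WACC = 0.5464 × 8.0320% + 0.0783 × 9.7000% + 0.3752 × 6.4224% = 7.5587%.

7.56%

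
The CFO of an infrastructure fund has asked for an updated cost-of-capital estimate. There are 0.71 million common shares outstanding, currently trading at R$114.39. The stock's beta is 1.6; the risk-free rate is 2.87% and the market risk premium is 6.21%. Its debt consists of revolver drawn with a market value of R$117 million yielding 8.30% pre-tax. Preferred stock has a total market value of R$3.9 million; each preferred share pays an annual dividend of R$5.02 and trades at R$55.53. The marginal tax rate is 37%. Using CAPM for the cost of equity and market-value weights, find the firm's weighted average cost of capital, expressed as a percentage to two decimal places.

Cost of equity via CAPM: Re = 2.87% + 1.6 × 6.21% = 12.8060%.
Cost of preferred: Rp = 5.02 / 55.53 = 9.0402%.
Market value of equity E = 114.39 × 0.71m = 81.2169m.
Total capital V = 81.2169 + 3.9 + 117 = 202.1169.
Equity: weight = 81.2169/202.1169 = 0.4018; cost = 12.806%.
Preferred: weight = 3.9/202.1169 = 0.0193; cost = 9.0402%.
Revolver drawn: weight = 117/202.1169 = 0.5789; after-tax cost = 8.3% × (1 − 37%) = 5.2290%.
WACC = 0.4018 × 12.8060% + 0.0193 × 9.0402% + 0.5789 × 5.2290% = 8.3472%.

8.35%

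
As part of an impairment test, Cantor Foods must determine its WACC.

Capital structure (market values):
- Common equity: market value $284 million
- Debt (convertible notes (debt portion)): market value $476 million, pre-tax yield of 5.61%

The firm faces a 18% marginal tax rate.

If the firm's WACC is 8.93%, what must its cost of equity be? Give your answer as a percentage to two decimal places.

16.19%

Total capital V = 284 + 476 = 760.
Equity weight = 284/760 = 0.3737.
Convertible notes (debt portion) weight = 476/760 = 0.6263.
Debt contribution = 0.6263 × 5.61% × (1 − 18%) = 2.8812%.
Required equity contribution = 8.93% − 2.8812% = 6.0488%.
Re = 6.0488% / 0.3737 = 16.1870%.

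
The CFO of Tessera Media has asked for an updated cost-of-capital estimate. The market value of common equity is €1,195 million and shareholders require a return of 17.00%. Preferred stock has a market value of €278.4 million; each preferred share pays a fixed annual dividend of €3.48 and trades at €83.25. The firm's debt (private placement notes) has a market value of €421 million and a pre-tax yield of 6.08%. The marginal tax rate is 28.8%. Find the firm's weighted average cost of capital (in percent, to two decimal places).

Cost of preferred: Rp = 3.48 / 83.25 = 4.1802%.
Total capital V = 1195 + 278.4 + 421 = 1894.4.
Equity: weight = 1195/1894.4 = 0.6308; cost = 17%.
Preferred: weight = 278.4/1894.4 = 0.1470; cost = 4.1802%.
Private placement notes: weight = 421/1894.4 = 0.2222; after-tax cost = 6.08% × (1 − 28.8%) = 4.3290%.
WACC = 0.6308 × 17.0000% + 0.1470 × 4.1802% + 0.2222 × 4.3290% = 12.3001%.

12.30%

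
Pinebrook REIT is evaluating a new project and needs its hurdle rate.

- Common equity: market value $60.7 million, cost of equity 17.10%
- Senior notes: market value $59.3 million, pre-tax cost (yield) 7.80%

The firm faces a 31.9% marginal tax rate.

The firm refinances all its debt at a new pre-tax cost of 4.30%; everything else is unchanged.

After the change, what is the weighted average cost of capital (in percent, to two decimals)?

After the change:
Total capital V = 60.7 + 59.3 = 120.
Equity: weight = 60.7/120 = 0.5058; cost = 17.1%.
Senior notes: weight = 59.3/120 = 0.4942; after-tax cost = 4.3% × (1 − 31.9%) = 2.9283%.
WACC = 0.5058 × 17.1000% + 0.4942 × 2.9283% = 10.0968%.

10.10%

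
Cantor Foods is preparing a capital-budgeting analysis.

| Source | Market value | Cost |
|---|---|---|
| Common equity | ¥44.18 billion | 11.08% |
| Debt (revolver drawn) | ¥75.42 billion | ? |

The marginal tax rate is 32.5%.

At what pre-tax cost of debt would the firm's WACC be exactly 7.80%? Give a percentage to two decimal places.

Total capital V = 44.18 + 75.42 = 119.6.
Equity weight = 44.18/119.6 = 0.3694.
Revolver drawn weight = 75.42/119.6 = 0.6306.
Equity contribution = 0.3694 × 11.08% = 4.0929%.
Remaining for debt = 7.8% − 4.0929% = 3.7071%.
Rd × (1 − 32.5%) × 0.6306 = 3.7071%  ⇒  Rd = 8.7091%.

8.71%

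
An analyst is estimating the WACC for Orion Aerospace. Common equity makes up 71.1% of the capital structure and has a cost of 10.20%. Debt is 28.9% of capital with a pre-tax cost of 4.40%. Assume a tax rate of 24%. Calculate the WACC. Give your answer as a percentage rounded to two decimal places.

After-tax cost of debt = 4.4% × (1 − 24%) = 3.3440%.
WACC = 0.711 × 10.2000% + 0.289 × 3.3440% = 8.2186%.

8.22%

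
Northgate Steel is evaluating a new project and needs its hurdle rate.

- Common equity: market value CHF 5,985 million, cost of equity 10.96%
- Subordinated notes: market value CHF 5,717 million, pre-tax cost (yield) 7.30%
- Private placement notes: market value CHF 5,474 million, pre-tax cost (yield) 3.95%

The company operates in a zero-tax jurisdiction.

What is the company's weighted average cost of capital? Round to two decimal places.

Total capital V = 5985 + 5717 + 5474 = 17176.
Equity: weight = 5985/17176 = 0.3485; cost = 10.96%.
Subordinated notes: weight = 5717/17176 = 0.3328; after-tax cost = 7.3% × (1 − 0%) = 7.3000%.
Private placement notes: weight = 5474/17176 = 0.3187; after-tax cost = 3.95% × (1 − 0%) = 3.9500%.
WACC = 0.3485 × 10.9600% + 0.3328 × 7.3000% + 0.3187 × 3.9500% = 7.5077%.

7.51%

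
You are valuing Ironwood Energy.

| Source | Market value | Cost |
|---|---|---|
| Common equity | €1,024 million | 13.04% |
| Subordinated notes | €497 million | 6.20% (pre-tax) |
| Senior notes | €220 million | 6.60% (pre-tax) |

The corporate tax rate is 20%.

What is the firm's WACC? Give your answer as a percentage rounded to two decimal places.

9.75%

Total capital V = 1024 + 497 + 220 = 1741.
Equity: weight = 1024/1741 = 0.5882; cost = 13.04%.
Subordinated notes: weight = 497/1741 = 0.2855; after-tax cost = 6.2% × (1 − 20%) = 4.9600%.
Senior notes: weight = 220/1741 = 0.1264; after-tax cost = 6.6% × (1 − 20%) = 5.2800%.
WACC = 0.5882 × 13.0400% + 0.2855 × 4.9600% + 0.1264 × 5.2800% = 9.7528%.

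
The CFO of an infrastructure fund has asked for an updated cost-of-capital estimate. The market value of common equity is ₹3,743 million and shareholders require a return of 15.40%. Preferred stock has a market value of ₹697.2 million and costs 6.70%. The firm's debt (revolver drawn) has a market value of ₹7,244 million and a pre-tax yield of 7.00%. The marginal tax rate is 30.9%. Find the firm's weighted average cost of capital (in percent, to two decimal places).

8.33%

Total capital V = 3743 + 697.2 + 7244 = 11684.2.
Equity: weight = 3743/11684.2 = 0.3203; cost = 15.4%.
Preferred: weight = 697.2/11684.2 = 0.0597; cost = 6.7%.
Revolver drawn: weight = 7244/11684.2 = 0.6200; after-tax cost = 7% × (1 − 30.9%) = 4.8370%.
WACC = 0.3203 × 15.4000% + 0.0597 × 6.7000% + 0.6200 × 4.8370% = 8.3320%.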